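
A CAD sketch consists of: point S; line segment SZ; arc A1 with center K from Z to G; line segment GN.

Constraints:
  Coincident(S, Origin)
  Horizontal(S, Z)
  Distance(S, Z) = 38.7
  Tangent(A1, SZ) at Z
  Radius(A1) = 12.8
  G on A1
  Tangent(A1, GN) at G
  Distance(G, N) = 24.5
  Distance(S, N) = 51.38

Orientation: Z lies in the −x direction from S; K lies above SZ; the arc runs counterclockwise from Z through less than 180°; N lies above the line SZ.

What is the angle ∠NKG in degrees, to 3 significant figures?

62.4°

Checks: |KG| = 12.80 ✓; ∠(KG, GN) = 90.00° ✓; |GN| = 24.50 ✓; |SN| = 51.38 ✓.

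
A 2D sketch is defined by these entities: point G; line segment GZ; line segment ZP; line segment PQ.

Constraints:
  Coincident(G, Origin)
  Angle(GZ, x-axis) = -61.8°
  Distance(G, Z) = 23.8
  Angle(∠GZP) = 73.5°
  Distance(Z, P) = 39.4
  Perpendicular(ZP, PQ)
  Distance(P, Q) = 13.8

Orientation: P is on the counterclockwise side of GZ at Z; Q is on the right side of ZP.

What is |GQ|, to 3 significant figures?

49.1

G is at the origin; GZ runs at -61.8° with length 23.8, so Z = 23.8·(cos -61.8°, sin -61.8°) = (11.2, -21.0). ∠GZP = 73.5°, so ZP runs at -61.8° + (180° − 73.5°) = 44.7° from the x-axis; with |ZP| = 39.4, P = Z + 39.4·(cos 44.7°, sin 44.7°) = (39.3, 6.74). ZP is perpendicular to PQ; with |PQ| = 13.8 on the right of ZP, Q = P + 13.8·(0.703, -0.711) = (49.0, -3.07). Then |GQ| = |Q − G| = 49.1.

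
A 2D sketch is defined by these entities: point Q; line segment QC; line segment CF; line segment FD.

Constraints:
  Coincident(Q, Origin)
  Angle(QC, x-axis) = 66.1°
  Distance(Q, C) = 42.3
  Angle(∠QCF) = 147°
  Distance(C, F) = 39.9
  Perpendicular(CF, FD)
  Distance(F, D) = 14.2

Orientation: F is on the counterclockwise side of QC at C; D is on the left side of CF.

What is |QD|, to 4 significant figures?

75.89

Q is at the origin; QC runs at 66.1° with length 42.3, so C = 42.3·(cos 66.1°, sin 66.1°) = (17.14, 38.67). ∠QCF = 147.0°, so CF runs at 66.1° + (180° − 147.0°) = 99.10° from the x-axis; with |CF| = 39.9, F = C + 39.9·(cos 99.10°, sin 99.10°) = (10.83, 78.07). CF ⟂ FD; with |FD| = 14.2 on the left of CF, D = F + 14.2·(-0.9874, -0.1582) = (-3.194, 75.82). Then |QD| = |D − Q| = 75.89.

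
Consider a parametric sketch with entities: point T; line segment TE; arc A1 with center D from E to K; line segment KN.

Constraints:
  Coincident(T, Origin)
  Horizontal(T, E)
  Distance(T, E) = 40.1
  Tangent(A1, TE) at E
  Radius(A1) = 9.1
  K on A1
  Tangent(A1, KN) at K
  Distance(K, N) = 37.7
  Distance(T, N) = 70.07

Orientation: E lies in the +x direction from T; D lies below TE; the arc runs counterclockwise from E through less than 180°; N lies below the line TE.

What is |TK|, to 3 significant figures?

35.4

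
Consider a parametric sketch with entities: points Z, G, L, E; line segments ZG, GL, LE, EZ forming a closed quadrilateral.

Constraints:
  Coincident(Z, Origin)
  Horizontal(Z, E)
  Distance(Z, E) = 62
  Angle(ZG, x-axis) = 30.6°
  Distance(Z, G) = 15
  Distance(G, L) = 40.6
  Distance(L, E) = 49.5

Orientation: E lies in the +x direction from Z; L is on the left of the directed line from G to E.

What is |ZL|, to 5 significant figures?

54.466

Z is at the origin; ZE is horizontal with |ZE| = 62.0 and E in +x, so E = (62.0, 0). ZG runs at 30.6° with |ZG| = 15.0, so G = (12.911, 7.6356). L is determined by |GL| = 40.6 and |LE| = 49.5 together: it lies at the intersection of circle(G, 40.6) and circle(E, 49.5). With |GE| = 49.679, the foot of the radical line on GE is 16.769 from G and the perpendicular offset is √(40.6² − 16.769²) = 36.975. Taking the left-of-GE solution: L = (35.164, 41.594).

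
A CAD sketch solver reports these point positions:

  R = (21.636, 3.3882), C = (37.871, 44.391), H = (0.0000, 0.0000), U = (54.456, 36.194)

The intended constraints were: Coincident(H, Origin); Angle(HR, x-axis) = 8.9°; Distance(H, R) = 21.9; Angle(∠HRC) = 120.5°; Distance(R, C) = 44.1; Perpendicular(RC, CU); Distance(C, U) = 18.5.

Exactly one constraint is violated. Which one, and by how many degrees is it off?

Perpendicular(RC, CU) — off by 4.70°.

H = (0.00, 0.00) ✓; HR at 8.900° ✓; |HR| = 21.90 ✓; ∠HRC = 120.5° ✓; |RC| = 44.10 ✓; ∠(RC, CU) = 94.70° ✗; |CU| = 18.50 ✓.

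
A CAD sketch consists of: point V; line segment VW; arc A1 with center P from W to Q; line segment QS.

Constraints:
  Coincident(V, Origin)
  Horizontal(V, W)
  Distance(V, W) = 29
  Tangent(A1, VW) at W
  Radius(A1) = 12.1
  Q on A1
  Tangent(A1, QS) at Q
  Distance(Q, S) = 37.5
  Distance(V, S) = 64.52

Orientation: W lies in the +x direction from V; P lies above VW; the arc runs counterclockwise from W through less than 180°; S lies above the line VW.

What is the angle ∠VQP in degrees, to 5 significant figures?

16.704°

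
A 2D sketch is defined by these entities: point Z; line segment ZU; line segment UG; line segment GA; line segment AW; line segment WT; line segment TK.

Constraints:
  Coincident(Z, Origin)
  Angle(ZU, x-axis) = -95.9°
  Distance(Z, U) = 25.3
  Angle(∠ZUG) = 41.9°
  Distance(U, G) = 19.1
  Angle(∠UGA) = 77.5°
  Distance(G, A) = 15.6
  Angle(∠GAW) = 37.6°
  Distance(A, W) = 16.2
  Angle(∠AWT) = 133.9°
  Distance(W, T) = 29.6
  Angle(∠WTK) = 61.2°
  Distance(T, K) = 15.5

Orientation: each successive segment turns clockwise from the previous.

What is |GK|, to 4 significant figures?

18.43

∠AWT = 133.9° gives WT at -165.0° from the x-axis; with |WT| = 29.6, T = (-35.94, -25.34). ∠WTK = 61.2° gives TK at 76.20° from the x-axis; with |TK| = 15.5, K = (-32.24, -10.28). Then |GK| = |K − G| = 18.43.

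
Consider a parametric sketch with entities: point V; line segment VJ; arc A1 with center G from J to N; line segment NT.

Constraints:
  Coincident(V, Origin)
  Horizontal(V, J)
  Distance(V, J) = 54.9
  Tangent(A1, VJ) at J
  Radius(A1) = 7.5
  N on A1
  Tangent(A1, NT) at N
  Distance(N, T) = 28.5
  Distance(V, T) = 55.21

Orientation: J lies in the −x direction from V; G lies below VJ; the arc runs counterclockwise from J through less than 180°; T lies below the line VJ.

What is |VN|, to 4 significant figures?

61.99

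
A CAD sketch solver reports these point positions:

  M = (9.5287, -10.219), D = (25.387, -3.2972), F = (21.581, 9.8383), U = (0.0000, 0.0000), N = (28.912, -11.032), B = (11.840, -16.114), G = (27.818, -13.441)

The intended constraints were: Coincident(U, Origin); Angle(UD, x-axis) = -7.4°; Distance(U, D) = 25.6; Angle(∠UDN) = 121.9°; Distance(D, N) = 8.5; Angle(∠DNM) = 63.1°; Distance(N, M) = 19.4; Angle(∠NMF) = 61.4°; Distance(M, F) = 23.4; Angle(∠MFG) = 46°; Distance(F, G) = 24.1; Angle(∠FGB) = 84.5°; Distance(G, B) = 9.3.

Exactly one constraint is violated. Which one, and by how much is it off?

Distance(G, B) = 9.3 — off by 6.90.

U = (0.00, 0.00) ✓; UD at -7.400° ✓; |UD| = 25.60 ✓; ∠UDN = 121.9° ✓; |DN| = 8.500 ✓; ∠DNM = 63.10° ✓; |NM| = 19.40 ✓; ∠NMF = 61.40° ✓; |MF| = 23.40 ✓; ∠MFG = 46.00° ✓; |FG| = 24.10 ✓; ∠FGB = 84.50° ✓; |GB| = 16.20 ✗.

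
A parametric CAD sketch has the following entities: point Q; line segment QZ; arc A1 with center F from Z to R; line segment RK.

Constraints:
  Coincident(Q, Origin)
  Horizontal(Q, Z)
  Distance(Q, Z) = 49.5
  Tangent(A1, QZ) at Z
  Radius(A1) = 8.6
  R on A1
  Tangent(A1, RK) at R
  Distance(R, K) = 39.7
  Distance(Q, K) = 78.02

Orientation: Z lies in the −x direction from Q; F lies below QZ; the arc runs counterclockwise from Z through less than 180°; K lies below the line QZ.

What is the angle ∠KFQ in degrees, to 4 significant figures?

117.9°

Checks: |FZ| = 8.600 ✓; |FR| = 8.600 ✓; ∠(FR, RK) = 90.00° ✓; |RK| = 39.70 ✓; |QK| = 78.02 ✓.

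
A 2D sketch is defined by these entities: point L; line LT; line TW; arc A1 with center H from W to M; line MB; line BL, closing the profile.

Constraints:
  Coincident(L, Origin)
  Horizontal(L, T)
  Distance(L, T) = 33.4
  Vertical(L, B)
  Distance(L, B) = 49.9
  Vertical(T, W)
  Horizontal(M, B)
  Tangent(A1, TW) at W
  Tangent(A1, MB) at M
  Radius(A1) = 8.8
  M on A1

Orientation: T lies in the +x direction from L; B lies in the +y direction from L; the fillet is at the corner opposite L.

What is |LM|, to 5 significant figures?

55.634

L is at the origin; L and T share the same y with |LT| = 33.4 and T on the +x side, so T = (33.400, 0.0000). LB is vertical with |LB| = 49.9 and B on the +y side, so B = (0.0000, 49.900). The virtual corner opposite L is at (33.400, 49.900). Since A1 is tangent to TW there, HW ⟂ TW and since A1 is tangent to MB there, HM ⟂ MB, with radius 8.8, so the center H sits 8.8 in from both sides at H = (24.600, 41.100). That places the tangent points at W = (33.400, 41.100) on TW and M = (24.600, 49.900) on MB. Then |LM| = |M − L| = 55.634.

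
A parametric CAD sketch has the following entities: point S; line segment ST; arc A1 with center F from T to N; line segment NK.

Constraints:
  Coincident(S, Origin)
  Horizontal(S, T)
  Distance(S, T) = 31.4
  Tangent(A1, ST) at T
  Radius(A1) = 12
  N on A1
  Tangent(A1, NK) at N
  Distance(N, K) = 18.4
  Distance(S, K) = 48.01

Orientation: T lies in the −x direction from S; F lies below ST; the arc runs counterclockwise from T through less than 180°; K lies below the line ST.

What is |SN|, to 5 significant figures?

45.579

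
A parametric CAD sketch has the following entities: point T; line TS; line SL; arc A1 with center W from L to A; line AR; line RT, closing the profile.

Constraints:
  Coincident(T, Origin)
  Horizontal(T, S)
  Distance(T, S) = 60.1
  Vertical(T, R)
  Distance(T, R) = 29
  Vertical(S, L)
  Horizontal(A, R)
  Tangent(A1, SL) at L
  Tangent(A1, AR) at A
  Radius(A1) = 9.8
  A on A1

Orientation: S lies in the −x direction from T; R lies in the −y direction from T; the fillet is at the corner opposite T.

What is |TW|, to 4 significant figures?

53.84

T is at the origin; TS is horizontal with |TS| = 60.1 and S on the −x side, so S = (-60.10, 0.000). TR is vertical with |TR| = 29.0 and R on the −y side, so R = (0.000, -29.00). The virtual corner opposite T is at (-60.10, -29.00). The tangent condition forces WL to be normal to SL and since A1 is tangent to AR there, WA ⟂ AR, with radius 9.8, so the center W sits 9.8 in from both sides at W = (-50.30, -19.20). Then |TW| = |W − T| = 53.84.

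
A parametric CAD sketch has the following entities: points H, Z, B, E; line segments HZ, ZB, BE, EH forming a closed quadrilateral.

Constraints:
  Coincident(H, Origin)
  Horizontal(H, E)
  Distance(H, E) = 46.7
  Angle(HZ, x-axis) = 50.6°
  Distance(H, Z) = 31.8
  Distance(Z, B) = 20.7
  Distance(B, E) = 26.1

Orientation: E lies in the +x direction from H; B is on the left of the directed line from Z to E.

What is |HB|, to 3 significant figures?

48.1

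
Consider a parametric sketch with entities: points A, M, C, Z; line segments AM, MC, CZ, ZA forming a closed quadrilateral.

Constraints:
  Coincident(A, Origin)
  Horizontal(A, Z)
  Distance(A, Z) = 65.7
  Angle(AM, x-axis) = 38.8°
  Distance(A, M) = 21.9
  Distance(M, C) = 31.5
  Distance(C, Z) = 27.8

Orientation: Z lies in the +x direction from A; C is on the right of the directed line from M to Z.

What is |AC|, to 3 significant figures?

40.2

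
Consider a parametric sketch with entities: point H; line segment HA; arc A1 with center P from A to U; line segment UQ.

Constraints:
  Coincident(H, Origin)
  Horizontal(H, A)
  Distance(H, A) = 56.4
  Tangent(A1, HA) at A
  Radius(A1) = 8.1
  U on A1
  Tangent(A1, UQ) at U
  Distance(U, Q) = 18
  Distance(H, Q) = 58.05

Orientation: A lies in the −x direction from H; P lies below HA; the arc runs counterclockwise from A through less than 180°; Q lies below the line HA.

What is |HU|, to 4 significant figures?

64.06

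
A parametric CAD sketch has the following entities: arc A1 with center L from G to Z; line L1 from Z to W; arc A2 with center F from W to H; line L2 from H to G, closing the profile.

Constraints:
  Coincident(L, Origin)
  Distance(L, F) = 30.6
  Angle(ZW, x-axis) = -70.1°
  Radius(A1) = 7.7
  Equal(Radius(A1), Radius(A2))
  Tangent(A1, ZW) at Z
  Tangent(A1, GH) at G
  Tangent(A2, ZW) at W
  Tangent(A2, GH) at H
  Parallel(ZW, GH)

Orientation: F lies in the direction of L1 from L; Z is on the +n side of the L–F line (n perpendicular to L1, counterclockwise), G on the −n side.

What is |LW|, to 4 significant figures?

31.55

Tangency of A1 to both parallel lines with radius 7.7 puts Z and G at L ± 7.7·n: Z = (7.240, 2.621), G = (-7.240, -2.621). Equal radii place W and H the same way about F: W = F + 7.7·n = (17.66, -26.15), H = F − 7.7·n = (3.175, -31.39). Then |LW| = |W − L| = 31.55.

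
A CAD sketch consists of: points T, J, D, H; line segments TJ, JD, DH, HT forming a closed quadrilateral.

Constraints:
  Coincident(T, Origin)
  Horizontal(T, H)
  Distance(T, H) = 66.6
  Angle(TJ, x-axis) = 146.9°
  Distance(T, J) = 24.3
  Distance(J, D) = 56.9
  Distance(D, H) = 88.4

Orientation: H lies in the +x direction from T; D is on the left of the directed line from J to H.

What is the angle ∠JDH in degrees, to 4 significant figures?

70.76°

T is at the origin; T and H share the same y with |TH| = 66.6 and H in +x, so H = (66.6, 0). TJ runs at 146.9° with |TJ| = 24.3, so J = (-20.36, 13.27). D is determined by |JD| = 56.9 and |DH| = 88.4 together: it lies at the intersection of circle(J, 56.9) and circle(H, 88.4). With |JH| = 87.96, the foot of the radical line on JH is 17.97 from J and the perpendicular offset is √(56.9² − 17.97²) = 53.99. Taking the left-of-JH solution: D = (5.548, 63.93).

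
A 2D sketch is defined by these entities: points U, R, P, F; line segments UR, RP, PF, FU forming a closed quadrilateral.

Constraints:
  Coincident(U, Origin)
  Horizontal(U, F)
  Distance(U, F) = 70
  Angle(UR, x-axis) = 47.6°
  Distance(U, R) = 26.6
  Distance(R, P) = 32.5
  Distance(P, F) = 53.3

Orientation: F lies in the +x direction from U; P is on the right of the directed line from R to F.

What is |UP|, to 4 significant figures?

22.34

U is at the origin; U and F share the same y with |UF| = 70.0 and F in +x, so F = (70.0, 0). UR runs at 47.6° with |UR| = 26.6, so R = (17.94, 19.64). P is determined by |RP| = 32.5 and |PF| = 53.3 together: it lies at the intersection of circle(R, 32.5) and circle(F, 53.3). With |RF| = 55.65, the foot of the radical line on RF is 11.79 from R and the perpendicular offset is √(32.5² − 11.79²) = 30.29. Taking the right-of-RF solution: P = (18.27, -12.86).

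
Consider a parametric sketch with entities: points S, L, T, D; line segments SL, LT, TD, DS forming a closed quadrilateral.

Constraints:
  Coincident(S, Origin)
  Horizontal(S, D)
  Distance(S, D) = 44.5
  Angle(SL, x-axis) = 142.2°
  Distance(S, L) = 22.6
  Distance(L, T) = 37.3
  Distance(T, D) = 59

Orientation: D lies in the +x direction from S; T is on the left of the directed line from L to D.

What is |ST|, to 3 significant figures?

43.8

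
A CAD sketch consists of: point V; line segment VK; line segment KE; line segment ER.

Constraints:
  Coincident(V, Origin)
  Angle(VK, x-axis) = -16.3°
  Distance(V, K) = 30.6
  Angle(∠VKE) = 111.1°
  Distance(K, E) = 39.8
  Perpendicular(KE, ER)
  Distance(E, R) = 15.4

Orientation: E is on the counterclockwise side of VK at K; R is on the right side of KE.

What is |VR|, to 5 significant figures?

67.184

V is at the origin; VK runs at -16.3° with length 30.6, so K = 30.6·(cos -16.3°, sin -16.3°) = (29.370, -8.5884). ∠VKE = 111.1°, so KE runs at -16.3° + (180° − 111.1°) = 52.600° from the x-axis; with |KE| = 39.8, E = K + 39.8·(cos 52.600°, sin 52.600°) = (53.544, 23.029). KE is perpendicular to ER; with |ER| = 15.4 on the right of KE, R = E + 15.4·(0.79441, -0.60738) = (65.778, 13.676). Then |VR| = |R − V| = 67.184.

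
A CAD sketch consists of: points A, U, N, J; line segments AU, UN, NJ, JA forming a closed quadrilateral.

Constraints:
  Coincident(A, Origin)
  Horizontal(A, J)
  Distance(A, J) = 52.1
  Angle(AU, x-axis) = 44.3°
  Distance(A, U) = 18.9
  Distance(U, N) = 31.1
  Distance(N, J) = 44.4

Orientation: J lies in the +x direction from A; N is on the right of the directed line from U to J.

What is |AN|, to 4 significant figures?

21.18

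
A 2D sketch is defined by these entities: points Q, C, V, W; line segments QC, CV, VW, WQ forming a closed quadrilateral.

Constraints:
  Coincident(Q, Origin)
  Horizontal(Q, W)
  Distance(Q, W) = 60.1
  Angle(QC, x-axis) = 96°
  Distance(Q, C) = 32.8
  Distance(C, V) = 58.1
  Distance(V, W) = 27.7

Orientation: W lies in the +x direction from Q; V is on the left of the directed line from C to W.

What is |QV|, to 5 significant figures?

60.789

Checks: |CV| = 58.10 ✓; |VW| = 27.70 ✓.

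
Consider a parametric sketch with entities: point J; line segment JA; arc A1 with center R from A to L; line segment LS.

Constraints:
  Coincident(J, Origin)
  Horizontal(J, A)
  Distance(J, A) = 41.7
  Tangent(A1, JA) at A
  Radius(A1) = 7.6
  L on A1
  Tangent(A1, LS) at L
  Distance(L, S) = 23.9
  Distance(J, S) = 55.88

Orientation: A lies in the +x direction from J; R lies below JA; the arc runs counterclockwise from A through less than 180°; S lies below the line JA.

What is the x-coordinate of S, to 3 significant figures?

45.5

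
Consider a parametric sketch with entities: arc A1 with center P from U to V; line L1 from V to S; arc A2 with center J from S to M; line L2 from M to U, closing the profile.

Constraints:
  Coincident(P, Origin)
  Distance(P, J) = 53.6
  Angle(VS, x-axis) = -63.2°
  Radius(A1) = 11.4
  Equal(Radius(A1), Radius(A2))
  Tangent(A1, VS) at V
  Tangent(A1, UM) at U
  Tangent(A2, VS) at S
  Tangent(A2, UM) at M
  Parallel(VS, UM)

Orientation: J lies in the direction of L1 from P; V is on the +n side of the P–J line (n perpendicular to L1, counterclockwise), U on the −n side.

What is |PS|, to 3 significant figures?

54.8

The slot axis is L1's direction at -63.2°, so u = (cos -63.2°, sin -63.2°) = (0.451, -0.893) and n = (−sin -63.2°, cos -63.2°) = (0.893, 0.451). P is at the origin and J lies 53.6 along u from P, so J = 53.6·u = (24.2, -47.8). Tangency of A1 to both parallel lines with radius 11.4 puts V and U at P ± 11.4·n: V = (10.2, 5.14), U = (-10.2, -5.14). Equal radii place S and M the same way about J: S = J + 11.4·n = (34.3, -42.7), M = J − 11.4·n = (14.0, -53.0). Then |PS| = |S − P| = 54.8.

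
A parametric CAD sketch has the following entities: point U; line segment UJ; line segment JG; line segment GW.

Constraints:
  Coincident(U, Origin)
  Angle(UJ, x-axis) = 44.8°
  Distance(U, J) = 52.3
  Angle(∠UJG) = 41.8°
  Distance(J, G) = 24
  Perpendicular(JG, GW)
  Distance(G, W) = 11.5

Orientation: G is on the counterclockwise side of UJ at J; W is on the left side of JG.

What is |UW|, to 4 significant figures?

27.75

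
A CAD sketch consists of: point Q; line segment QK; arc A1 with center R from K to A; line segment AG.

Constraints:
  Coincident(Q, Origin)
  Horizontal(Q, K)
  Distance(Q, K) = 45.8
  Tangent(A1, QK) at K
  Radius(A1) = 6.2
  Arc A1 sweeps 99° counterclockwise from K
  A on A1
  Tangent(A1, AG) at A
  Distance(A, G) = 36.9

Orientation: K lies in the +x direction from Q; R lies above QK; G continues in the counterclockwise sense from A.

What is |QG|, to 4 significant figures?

63.50

On A1, K sits at bearing -90° from R; a 99° counterclockwise sweep puts A at bearing 9°, so A = R + 6.2·(cos 9°, sin 9°) = (51.92, 7.170). Since A1 is tangent to AG there, RA ⟂ AG, so AG runs along (−sin 9°, cos 9°); with |AG| = 36.9, G = (46.15, 43.62). Then |QG| = |G − Q| = 63.50.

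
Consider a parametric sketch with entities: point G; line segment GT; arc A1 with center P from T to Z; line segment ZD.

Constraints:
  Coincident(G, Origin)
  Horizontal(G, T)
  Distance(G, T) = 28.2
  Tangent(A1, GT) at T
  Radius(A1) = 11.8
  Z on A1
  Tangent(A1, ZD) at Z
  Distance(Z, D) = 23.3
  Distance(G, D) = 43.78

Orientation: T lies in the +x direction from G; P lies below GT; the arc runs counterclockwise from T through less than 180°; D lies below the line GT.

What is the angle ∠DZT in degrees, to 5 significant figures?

127.51°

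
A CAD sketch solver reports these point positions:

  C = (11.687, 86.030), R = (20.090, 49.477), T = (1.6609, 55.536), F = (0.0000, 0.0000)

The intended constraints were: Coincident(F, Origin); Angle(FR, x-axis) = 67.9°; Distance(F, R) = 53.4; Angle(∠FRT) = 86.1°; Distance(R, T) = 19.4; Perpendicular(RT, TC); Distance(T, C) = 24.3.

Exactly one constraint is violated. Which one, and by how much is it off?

Distance(T, C) = 24.3 — off by 7.80.

F = (0.00, 0.00) ✓; FR at 67.90° ✓; |FR| = 53.40 ✓; ∠FRT = 86.10° ✓; |RT| = 19.40 ✓; ∠(RT, TC) = 90.00° ✓; |TC| = 32.10 ✗.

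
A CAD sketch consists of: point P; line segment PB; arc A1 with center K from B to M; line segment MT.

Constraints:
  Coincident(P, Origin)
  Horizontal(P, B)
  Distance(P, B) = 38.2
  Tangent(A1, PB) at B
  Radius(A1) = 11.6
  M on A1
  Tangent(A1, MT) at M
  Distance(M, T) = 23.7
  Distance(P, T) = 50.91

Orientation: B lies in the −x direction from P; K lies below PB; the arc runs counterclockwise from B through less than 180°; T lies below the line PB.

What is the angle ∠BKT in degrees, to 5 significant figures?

171.34°

Checks: ∠(KB, BP) = 90.00° ✓; |KM| = 11.60 ✓; ∠(KM, MT) = 90.00° ✓; |MT| = 23.70 ✓; |PT| = 50.91 ✓.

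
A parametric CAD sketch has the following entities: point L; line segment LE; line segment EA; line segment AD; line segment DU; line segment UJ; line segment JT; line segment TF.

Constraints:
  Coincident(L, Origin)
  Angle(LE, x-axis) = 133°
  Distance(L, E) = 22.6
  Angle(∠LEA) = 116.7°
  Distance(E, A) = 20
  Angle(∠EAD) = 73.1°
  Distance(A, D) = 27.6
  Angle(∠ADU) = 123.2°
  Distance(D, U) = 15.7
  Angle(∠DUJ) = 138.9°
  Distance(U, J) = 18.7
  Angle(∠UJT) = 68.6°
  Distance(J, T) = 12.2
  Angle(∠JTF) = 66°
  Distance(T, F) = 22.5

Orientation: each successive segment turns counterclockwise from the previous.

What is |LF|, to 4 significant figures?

16.82

L is at the origin; LE runs at 133.0° with length 22.6, so E = (-15.41, 16.53). ∠LEA = 116.7° gives EA at -163.7° from the x-axis; with |EA| = 20.0, A = (-34.61, 10.92). ∠EAD = 73.1° gives AD at -56.80° from the x-axis; with |AD| = 27.6, D = (-19.50, -12.18). ∠ADU = 123.2° gives DU at 0.000° from the x-axis; with |DU| = 15.7, U = (-3.797, -12.18). ∠DUJ = 138.9° gives UJ at 41.10° from the x-axis; with |UJ| = 18.7, J = (10.30, 0.1135). ∠UJT = 68.6° gives JT at 152.5° from the x-axis; with |JT| = 12.2, T = (-0.5264, 5.747). ∠JTF = 66.0° gives TF at -93.50° from the x-axis; with |TF| = 22.5, F = (-1.900, -16.71). Then |LF| = |F − L| = 16.82.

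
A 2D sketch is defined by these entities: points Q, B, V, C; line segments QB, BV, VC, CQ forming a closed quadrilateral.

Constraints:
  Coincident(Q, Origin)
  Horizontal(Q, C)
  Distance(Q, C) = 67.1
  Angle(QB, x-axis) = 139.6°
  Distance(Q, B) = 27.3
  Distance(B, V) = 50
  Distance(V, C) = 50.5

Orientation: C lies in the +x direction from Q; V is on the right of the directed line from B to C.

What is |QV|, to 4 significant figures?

22.74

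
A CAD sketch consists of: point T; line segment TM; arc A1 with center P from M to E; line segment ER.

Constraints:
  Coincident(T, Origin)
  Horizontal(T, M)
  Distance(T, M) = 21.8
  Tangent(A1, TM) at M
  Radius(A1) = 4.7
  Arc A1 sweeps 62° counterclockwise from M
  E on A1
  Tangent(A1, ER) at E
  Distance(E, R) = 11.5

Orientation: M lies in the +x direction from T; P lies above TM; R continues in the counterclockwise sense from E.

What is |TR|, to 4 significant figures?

33.80

T is at the origin; TM is horizontal with |TM| = 21.8 and M on the +x side, so M = (21.80, 0.000). Tangency of A1 to TM means the radius PM is perpendicular to TM, so P = M + (0, 4.7) = (21.80, 4.700). On A1, M sits at bearing -90° from P; a 62° counterclockwise sweep puts E at bearing -28°, so E = P + 4.7·(cos -28°, sin -28°) = (25.95, 2.493). A1 meets ER tangentially, so PE is at right angles to ER, so ER runs along (−sin -28°, cos -28°); with |ER| = 11.5, R = (31.35, 12.65). Then |TR| = |R − T| = 33.80.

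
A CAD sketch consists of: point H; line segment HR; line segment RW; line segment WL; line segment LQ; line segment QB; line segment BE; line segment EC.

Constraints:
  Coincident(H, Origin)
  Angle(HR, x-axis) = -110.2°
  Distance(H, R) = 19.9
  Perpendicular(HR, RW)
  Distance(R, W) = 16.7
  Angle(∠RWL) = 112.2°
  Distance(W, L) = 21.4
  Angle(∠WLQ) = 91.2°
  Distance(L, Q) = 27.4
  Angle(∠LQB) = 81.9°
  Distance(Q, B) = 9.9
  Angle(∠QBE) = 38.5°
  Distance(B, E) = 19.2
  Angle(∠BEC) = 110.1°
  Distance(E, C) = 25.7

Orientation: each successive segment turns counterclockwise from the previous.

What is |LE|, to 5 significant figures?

17.636

H is at the origin; HR runs at -110.2° with length 19.9, so R = (-6.8714, -18.676). HR ⟂ RW, so RW runs at -20.200°; with |RW| = 16.7, W = (8.8014, -24.442). ∠RWL = 112.2° gives WL at 47.600° from the x-axis; with |WL| = 21.4, L = (23.231, -8.6395). ∠WLQ = 91.2° gives LQ at 136.40° from the x-axis; with |LQ| = 27.4, Q = (3.3892, 10.256). ∠LQB = 81.9° gives QB at -125.50° from the x-axis; with |QB| = 9.9, B = (-2.3598, 2.1963). ∠QBE = 38.5° gives BE at 16.000° from the x-axis; with |BE| = 19.2, E = (16.096, 7.4885). Then |LE| = |E − L| = 17.636.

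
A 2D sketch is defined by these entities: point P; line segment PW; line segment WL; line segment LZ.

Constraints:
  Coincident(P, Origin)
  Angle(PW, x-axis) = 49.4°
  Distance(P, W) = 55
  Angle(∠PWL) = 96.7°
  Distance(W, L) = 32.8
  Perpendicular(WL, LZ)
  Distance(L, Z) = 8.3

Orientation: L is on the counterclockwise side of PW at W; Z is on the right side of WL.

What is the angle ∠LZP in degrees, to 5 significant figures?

31.933°

P is at the origin; PW runs at 49.4° with length 55.0, so W = 55.0·(cos 49.4°, sin 49.4°) = (35.793, 41.760). ∠PWL = 96.7°, so WL runs at 49.4° + (180° − 96.7°) = 132.70° from the x-axis; with |WL| = 32.8, L = W + 32.8·(cos 132.70°, sin 132.70°) = (13.549, 65.865). WL ⟂ LZ; with |LZ| = 8.3 on the right of WL, Z = L + 8.3·(0.73491, 0.67816) = (19.649, 71.494). Then cos ∠LZP = ZL·ZP / (|ZL||ZP|), giving 31.933°.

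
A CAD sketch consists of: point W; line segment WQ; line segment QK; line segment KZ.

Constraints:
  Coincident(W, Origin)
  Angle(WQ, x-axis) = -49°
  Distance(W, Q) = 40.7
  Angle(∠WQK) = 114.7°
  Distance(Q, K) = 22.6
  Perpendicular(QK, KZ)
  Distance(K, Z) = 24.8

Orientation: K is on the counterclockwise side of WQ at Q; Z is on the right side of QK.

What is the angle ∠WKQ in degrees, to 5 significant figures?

43.032°

W is at the origin; WQ runs at -49.0° with length 40.7, so Q = 40.7·(cos -49.0°, sin -49.0°) = (26.702, -30.717). ∠WQK = 114.7°, so QK runs at -49.0° + (180° − 114.7°) = 16.300° from the x-axis; with |QK| = 22.6, K = Q + 22.6·(cos 16.300°, sin 16.300°) = (48.393, -24.374). Then cos ∠WKQ = KW·KQ / (|KW||KQ|), giving 43.032°.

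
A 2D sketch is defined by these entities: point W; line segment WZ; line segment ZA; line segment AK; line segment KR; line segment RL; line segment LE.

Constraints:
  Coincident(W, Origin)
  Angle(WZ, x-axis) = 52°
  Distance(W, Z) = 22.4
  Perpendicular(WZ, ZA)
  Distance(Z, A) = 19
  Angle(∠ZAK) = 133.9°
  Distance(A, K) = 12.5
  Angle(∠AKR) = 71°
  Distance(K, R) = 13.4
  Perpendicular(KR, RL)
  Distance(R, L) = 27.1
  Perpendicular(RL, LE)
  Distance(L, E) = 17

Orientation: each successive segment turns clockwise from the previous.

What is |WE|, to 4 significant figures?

44.05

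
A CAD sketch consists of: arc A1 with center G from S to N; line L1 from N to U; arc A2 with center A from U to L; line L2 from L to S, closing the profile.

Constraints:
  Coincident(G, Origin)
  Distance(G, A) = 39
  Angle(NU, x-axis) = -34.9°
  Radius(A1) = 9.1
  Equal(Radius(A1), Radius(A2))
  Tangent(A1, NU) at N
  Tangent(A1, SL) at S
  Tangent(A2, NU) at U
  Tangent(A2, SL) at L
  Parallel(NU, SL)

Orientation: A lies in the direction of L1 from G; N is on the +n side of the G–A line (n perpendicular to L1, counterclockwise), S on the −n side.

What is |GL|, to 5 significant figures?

40.048

The slot axis is L1's direction at -34.9°, so u = (cos -34.9°, sin -34.9°) = (0.82015, -0.57215) and n = (−sin -34.9°, cos -34.9°) = (0.57215, 0.82015). G is at the origin and A lies 39.0 along u from G, so A = 39.0·u = (31.986, -22.314). Tangency of A1 to both parallel lines with radius 9.1 puts N and S at G ± 9.1·n: N = (5.2065, 7.4634), S = (-5.2065, -7.4634). Equal radii place U and L the same way about A: U = A + 9.1·n = (37.192, -14.850), L = A − 9.1·n = (26.779, -29.777). Then |GL| = |L − G| = 40.048.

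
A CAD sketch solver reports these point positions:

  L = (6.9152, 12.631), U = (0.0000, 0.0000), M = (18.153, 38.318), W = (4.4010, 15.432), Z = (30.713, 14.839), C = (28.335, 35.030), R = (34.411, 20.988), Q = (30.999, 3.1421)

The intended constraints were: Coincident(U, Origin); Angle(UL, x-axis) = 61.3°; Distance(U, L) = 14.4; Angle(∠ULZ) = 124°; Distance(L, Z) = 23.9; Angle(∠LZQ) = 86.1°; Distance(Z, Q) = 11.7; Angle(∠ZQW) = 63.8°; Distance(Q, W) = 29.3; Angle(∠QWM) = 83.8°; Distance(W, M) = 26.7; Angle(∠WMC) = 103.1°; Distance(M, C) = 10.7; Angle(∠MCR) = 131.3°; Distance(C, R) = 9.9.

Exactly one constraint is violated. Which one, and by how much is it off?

Distance(C, R) = 9.9 — off by 5.40.

U = (0.00, 0.00) ✓; UL at 61.30° ✓; |UL| = 14.40 ✓; ∠ULZ = 124.0° ✓; |LZ| = 23.90 ✓; ∠LZQ = 86.10° ✓; |ZQ| = 11.70 ✓; ∠ZQW = 63.80° ✓; |QW| = 29.30 ✓; ∠QWM = 83.80° ✓; |WM| = 26.70 ✓; ∠WMC = 103.1° ✓; |MC| = 10.70 ✓; ∠MCR = 131.3° ✓; |CR| = 15.30 ✗.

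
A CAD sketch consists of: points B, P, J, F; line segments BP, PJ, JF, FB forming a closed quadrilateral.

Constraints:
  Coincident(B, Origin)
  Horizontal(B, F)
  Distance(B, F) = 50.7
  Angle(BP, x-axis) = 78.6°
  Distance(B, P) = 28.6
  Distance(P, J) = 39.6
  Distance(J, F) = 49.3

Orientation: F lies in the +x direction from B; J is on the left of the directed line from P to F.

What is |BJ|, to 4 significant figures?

62.42

B is at the origin; B and F share the same y with |BF| = 50.7 and F in +x, so F = (50.7, 0). BP runs at 78.6° with |BP| = 28.6, so P = (5.653, 28.04). J is determined by |PJ| = 39.6 and |JF| = 49.3 together: it lies at the intersection of circle(P, 39.6) and circle(F, 49.3). With |PF| = 53.06, the foot of the radical line on PF is 18.40 from P and the perpendicular offset is √(39.6² − 18.40²) = 35.06. Taking the left-of-PF solution: J = (39.80, 48.08).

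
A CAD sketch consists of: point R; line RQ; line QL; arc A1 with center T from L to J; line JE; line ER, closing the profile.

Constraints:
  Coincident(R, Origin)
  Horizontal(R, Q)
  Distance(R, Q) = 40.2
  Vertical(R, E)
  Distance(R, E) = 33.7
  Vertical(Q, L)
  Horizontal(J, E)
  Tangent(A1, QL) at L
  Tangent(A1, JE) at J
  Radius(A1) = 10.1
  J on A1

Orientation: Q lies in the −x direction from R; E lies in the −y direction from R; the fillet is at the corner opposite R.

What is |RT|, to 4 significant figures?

38.25

R is at the origin; R and Q share the same y with |RQ| = 40.2 and Q on the −x side, so Q = (-40.20, 0.000). R and E share the same x with |RE| = 33.7 and E on the −y side, so E = (0.000, -33.70). The virtual corner opposite R is at (-40.20, -33.70). The tangent condition forces TL to be normal to QL and tangency of A1 to JE means the radius TJ is perpendicular to JE, with radius 10.1, so the center T sits 10.1 in from both sides at T = (-30.10, -23.60). Then |RT| = |T − R| = 38.25.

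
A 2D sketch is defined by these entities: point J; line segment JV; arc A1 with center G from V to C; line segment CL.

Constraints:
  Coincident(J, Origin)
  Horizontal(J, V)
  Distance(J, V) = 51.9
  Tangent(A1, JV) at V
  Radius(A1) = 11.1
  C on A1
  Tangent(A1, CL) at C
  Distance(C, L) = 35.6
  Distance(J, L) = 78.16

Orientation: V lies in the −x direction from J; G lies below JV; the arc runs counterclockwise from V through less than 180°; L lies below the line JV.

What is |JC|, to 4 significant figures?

63.99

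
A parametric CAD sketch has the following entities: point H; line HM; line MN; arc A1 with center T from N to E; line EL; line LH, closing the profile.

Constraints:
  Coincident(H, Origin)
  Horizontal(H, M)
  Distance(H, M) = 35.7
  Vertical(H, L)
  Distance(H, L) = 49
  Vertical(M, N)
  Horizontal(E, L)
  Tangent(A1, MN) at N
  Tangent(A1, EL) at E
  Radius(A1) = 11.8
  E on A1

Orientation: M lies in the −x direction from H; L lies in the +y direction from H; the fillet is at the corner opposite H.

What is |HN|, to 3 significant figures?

51.6

The virtual corner opposite H is at (-35.7, 49.0). The tangent condition forces TN to be normal to MN and the tangent condition forces TE to be normal to EL, with radius 11.8, so the center T sits 11.8 in from both sides at T = (-23.9, 37.2). That places the tangent points at N = (-35.7, 37.2) on MN and E = (-23.9, 49.0) on EL. Then |HN| = |N − H| = 51.6.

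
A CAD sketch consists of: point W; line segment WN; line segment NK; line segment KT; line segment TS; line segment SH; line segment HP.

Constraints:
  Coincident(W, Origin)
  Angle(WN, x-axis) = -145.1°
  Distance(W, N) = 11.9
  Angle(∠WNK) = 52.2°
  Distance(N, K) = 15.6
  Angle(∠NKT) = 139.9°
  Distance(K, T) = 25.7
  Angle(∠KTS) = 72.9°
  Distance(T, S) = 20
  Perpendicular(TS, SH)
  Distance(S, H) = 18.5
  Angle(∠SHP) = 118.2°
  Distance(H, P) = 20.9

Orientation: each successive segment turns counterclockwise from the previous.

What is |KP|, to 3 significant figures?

7.09

W is at the origin; WN runs at -145.1° with length 11.9, so N = (-9.76, -6.81). ∠WNK = 52.2° gives NK at -17.3° from the x-axis; with |NK| = 15.6, K = (5.13, -11.4). ∠NKT = 139.9° gives KT at 22.8° from the x-axis; with |KT| = 25.7, T = (28.8, -1.49). ∠KTS = 72.9° gives TS at 130° from the x-axis; with |TS| = 20.0, S = (16.0, 13.9). TS ⟂ SH, so SH runs at -140°; with |SH| = 18.5, H = (1.80, 1.99). ∠SHP = 118.2° gives HP at -78.3° from the x-axis; with |HP| = 20.9, P = (6.04, -18.5). Then |KP| = |P − K| = 7.09.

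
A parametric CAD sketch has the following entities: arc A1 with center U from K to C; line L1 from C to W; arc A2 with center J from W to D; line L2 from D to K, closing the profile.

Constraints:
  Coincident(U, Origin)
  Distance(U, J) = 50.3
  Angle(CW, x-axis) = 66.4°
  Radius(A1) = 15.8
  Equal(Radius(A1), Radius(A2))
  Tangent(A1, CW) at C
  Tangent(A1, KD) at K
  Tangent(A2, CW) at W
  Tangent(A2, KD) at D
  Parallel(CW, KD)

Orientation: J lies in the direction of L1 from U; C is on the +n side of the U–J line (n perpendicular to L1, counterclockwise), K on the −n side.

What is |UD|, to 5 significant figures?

52.723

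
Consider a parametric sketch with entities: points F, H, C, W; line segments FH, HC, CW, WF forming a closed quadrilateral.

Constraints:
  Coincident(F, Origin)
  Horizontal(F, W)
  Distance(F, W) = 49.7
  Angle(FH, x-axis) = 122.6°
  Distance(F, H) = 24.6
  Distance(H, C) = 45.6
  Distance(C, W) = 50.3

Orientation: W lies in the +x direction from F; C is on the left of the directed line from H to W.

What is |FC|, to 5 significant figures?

51.233

Checks: F = (0.00, 0.00) ✓; |HC| = 45.60 ✓; |CW| = 50.30 ✓.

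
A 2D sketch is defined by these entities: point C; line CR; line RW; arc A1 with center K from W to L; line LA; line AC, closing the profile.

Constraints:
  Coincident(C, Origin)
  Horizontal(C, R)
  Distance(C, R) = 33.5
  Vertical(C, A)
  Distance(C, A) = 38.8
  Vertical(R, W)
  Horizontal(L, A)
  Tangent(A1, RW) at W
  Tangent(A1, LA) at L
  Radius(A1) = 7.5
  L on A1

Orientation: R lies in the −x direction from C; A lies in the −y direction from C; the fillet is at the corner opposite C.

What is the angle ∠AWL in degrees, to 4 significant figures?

32.38°

C is at the origin; C and R share the same y with |CR| = 33.5 and R on the −x side, so R = (-33.50, 0.000). C and A share the same x with |CA| = 38.8 and A on the −y side, so A = (0.000, -38.80). The virtual corner opposite C is at (-33.50, -38.80). Tangency of A1 to RW means the radius KW is perpendicular to RW and A1 meets LA tangentially, so KL is at right angles to LA, with radius 7.5, so the center K sits 7.5 in from both sides at K = (-26.00, -31.30). That places the tangent points at W = (-33.50, -31.30) on RW and L = (-26.00, -38.80) on LA. Then cos ∠AWL = WA·WL / (|WA||WL|), giving 32.38°.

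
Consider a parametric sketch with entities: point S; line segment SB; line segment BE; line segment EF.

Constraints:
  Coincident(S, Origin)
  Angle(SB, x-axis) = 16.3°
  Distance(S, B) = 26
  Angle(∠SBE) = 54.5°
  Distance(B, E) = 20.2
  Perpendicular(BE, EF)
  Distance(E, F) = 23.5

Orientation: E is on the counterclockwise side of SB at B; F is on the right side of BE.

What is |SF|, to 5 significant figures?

44.957

∠SBE = 54.5°, so BE runs at 16.3° + (180° − 54.5°) = 141.80° from the x-axis; with |BE| = 20.2, E = B + 20.2·(cos 141.80°, sin 141.80°) = (9.0806, 19.789). BE is perpendicular to EF; with |EF| = 23.5 on the right of BE, F = E + 23.5·(0.61841, 0.78586) = (23.613, 38.257). Then |SF| = |F − S| = 44.957.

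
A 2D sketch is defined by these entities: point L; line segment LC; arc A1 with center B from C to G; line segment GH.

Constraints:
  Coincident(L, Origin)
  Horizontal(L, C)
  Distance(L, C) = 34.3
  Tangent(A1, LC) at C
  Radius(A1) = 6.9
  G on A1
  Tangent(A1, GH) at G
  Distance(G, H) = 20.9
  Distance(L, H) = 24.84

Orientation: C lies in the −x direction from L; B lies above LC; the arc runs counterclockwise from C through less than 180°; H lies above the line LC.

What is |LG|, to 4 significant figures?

29.00

L is at the origin; L and C share the same y with |LC| = 34.3 and C on the −x side, so C = (-34.30, 0.000). A1 meets LC tangentially, so BC is at right angles to LC, so B = C + (0, 6.9) = (-34.30, 6.900). Since BG ⟂ GH (tangency), |BH| = √(6.9² + 20.9²) = 22.01 regardless of where G sits on A1. So H lies on both circle(L, 24.84) and circle(B, 22.01); the above-LC intersection is H = (-15.95, 19.05). G is the foot of the tangent from H: G = (-28.88, 2.630).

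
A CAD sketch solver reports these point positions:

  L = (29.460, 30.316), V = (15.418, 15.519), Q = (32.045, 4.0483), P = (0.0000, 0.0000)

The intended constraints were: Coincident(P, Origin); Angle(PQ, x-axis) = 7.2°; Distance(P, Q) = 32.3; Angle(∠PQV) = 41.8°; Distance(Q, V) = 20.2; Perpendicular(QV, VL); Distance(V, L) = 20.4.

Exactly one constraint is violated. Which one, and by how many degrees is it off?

Perpendicular(QV, VL) — off by 8.90°.

P = (0.00, 0.00) ✓; PQ at 7.200° ✓; |PQ| = 32.30 ✓; ∠PQV = 41.80° ✓; |QV| = 20.20 ✓; ∠(QV, VL) = 98.90° ✗; |VL| = 20.40 ✓.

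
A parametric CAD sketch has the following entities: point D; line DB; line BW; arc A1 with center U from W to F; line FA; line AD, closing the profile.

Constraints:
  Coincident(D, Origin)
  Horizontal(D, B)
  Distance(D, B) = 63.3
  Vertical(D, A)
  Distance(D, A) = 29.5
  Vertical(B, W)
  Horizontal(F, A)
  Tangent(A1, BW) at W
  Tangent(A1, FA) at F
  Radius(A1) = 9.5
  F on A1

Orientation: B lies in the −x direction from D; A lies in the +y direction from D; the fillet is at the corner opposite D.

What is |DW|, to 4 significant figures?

66.38

D is at the origin; DB is horizontal with |DB| = 63.3 and B on the −x side, so B = (-63.30, 0.000). DA is vertical with |DA| = 29.5 and A on the +y side, so A = (0.000, 29.50). The virtual corner opposite D is at (-63.30, 29.50). A1 meets BW tangentially, so UW is at right angles to BW and A1 meets FA tangentially, so UF is at right angles to FA, with radius 9.5, so the center U sits 9.5 in from both sides at U = (-53.80, 20.00). That places the tangent points at W = (-63.30, 20.00) on BW and F = (-53.80, 29.50) on FA. Then |DW| = |W − D| = 66.38.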